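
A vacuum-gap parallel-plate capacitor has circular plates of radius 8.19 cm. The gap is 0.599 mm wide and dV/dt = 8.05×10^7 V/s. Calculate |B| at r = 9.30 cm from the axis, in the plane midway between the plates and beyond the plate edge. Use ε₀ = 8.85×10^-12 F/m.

dE/dt = (dV/dt)/d = 1.344×10^11 V/(m·s); I_d = ε₀(πR²)(dE/dt) = (8.85×10^-12)(0.02107)(1.344×10^11) = 0.02506 A.
Outside the plates the loop encloses all of I_d, so B·2πr = μ₀ I_d and B = 5.39×10^-8 T.

5.39×10^-8 T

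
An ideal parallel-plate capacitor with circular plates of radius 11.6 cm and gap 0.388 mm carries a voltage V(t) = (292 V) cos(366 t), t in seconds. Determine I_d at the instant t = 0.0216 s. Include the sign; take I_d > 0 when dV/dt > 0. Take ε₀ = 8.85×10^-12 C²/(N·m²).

dV/dt = (292)(366)·−sin(7.9056) = -1.067×10^5 V/s.
I_d = C dV/dt with C = ε₀A/d = (8.85×10^-12)(0.04227)/(3.88×10^-4) = 9.641×10^-10 F, so I_d = (9.641×10^-10)(-1.067×10^5) = -1.03×10^-4 A.

-1.03×10^-4 A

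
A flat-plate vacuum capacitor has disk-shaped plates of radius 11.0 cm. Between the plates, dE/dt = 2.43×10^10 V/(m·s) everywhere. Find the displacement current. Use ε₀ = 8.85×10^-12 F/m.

The displacement current is ε₀ times dΦ_E/dt = ε₀ A dE/dt = (8.85×10^-12)(0.03801)(2.43×10^10) = 8.17×10^-3 A.

8.17×10^-3 A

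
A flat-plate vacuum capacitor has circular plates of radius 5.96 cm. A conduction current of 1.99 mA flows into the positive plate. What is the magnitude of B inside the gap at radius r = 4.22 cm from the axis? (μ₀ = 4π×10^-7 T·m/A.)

4.73×10^-9 T

By continuity the displacement current in the gap matches the conduction current: I_d = 1.99×10^-3 A.
∮B·dl = μ₀ I_d,enc with I_d,enc = I_d r²/R² = 9.977×10^-4 A; so B = μ₀ I_d,enc/(2πr) = 4.73×10^-9 T.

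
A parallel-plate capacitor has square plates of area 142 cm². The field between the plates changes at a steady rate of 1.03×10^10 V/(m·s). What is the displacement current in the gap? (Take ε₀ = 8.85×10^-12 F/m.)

1.29×10^-3 A

I_d = ε₀ A (dE/dt) = (8.85×10^-12)(0.0142 m²)(1.03×10^10) = 1.29×10^-3 A.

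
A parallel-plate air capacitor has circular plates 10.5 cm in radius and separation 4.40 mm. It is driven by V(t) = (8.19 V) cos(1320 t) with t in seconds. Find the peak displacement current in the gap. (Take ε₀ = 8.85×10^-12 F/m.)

7.53×10^-7 A

C = ε₀A/d = (8.85×10^-12)(0.03464)/(4.40×10^-3) = 6.967×10^-11 F; ω = 1320 rad/s.
I_d = C dV/dt, so |I_d|_max = C V₀ ω = (6.967×10^-11)(8.19)(1320) = 7.53×10^-7 A.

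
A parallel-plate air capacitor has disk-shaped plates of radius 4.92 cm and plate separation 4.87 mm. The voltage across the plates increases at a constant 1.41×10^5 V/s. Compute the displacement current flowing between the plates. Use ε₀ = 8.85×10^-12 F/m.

C = ε₀A/d = (8.85×10^-12)(7.605×10^-3)/(4.87×10^-3) = 1.382×10^-11 F.
I_d = C dV/dt = (1.382×10^-11)(1.41×10^5) = 1.95×10^-6 A.

1.95×10^-6 A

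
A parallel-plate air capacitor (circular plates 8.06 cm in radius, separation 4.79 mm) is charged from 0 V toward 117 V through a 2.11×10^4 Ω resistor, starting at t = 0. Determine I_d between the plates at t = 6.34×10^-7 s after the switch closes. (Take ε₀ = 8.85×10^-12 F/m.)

2.50×10^-3 A

With C = ε₀A/d = (8.85×10^-12)(0.02041)/(4.79×10^-3) = 3.771×10^-11 F, the time constant is τ = RC = 7.957×10^-7 s, so t/τ = 0.7968 and e^(−t/τ) = 0.4508.
I_d = I_cond = (V₀/R) e^(−t/τ) = (5.545×10^-3)(0.4508) = 2.50×10^-3 A.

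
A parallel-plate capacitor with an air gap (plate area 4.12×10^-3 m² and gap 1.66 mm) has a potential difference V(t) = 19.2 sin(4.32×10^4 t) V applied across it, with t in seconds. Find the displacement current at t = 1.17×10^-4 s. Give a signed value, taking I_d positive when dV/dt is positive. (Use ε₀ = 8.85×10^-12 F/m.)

6.11×10^-6 A

dV/dt = (19.2)(4.32×10^4)·cos(5.0544) = 2.782×10^5 V/s.
I_d = C dV/dt with C = ε₀A/d = (8.85×10^-12)(4.12×10^-3)/(1.66×10^-3) = 2.197×10^-11 F, so I_d = (2.197×10^-11)(2.782×10^5) = 6.11×10^-6 A.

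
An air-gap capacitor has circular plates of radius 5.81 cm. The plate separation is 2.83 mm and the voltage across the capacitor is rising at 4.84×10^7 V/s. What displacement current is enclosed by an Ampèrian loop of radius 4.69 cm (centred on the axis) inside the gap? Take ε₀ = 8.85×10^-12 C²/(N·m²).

With E = V/d, dE/dt = 1.710×10^10 V/(m·s) and πR² = 0.01060 m², giving I_d = ε₀ πR² dE/dt = 1.604×10^-3 A.
Since J_d is uniform, the enclosed fraction is (r/R)² = 0.6516, giving I_d,enc = 1.05×10^-3 A.

1.05×10^-3 A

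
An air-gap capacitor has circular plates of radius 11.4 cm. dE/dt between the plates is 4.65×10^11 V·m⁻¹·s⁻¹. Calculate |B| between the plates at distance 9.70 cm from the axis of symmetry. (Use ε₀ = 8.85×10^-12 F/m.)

2.51×10^-7 T

I_d = ε₀ dΦ_E/dt = ε₀ πR² (dE/dt) = (8.85×10^-12)(0.04083)(4.65×10^11) = 0.1680 A through the full plate area.
For r < R the Ampère–Maxwell law gives B(2πr) = μ₀ I_d (r²/R²), so B = μ₀ I_d r/(2πR²) = (4π×10^-7)(0.1680)(0.0970)/(2π·0.114²) = 2.51×10^-7 T.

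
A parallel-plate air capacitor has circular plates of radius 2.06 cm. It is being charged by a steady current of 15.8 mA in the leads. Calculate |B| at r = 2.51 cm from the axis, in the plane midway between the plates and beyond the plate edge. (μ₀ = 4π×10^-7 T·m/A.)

Between the plates the displacement current equals the wire current: I_d = 15.8 mA = 0.0158 A.
For r ≥ R the full I_d is enclosed: B = μ₀ I_d/(2πr) = (4π×10^-7)(0.0158)/(2π·0.0251) = 1.26×10^-7 T.

1.26×10^-7 T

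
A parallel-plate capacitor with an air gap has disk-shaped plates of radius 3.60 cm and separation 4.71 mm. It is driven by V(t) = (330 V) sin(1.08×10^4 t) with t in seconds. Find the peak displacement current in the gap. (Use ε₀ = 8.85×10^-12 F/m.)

2.73×10^-5 A

C = ε₀A/d = (8.85×10^-12)(4.072×10^-3)/(4.71×10^-3) = 7.651×10^-12 F; ω = 1.08×10^4 rad/s.
I_d = C dV/dt, so |I_d|_max = C V₀ ω = (7.651×10^-12)(330)(1.08×10^4) = 2.73×10^-5 A.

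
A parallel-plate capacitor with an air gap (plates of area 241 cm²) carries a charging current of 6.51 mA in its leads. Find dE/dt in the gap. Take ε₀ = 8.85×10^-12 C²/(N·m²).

The displacement current between the plates equals the conduction current, I_d = 6.51 mA.
Inverting I_d = ε₀ A dE/dt gives dE/dt = 6.51×10^-3 / (8.85×10^-12 · 0.0241) = 3.05×10^10 V/(m·s).

3.05×10^10 V/(m·s)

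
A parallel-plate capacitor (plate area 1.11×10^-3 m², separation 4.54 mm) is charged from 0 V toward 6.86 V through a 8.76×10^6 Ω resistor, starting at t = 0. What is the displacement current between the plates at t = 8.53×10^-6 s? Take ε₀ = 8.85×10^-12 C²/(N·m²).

With C = ε₀A/d = (8.85×10^-12)(1.11×10^-3)/(4.54×10^-3) = 2.164×10^-12 F, the time constant is τ = RC = 1.896×10^-5 s, so t/τ = 0.4499 and e^(−t/τ) = 0.6377.
I_d = I_cond = (V₀/R) e^(−t/τ) = (7.831×10^-7)(0.6377) = 4.99×10^-7 A.

4.99×10^-7 A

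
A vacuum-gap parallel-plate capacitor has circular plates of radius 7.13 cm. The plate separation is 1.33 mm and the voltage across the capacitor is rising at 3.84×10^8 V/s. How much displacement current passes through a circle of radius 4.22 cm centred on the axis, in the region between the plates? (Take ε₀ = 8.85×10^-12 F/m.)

0.0143 A

I_d = C dV/dt with C = ε₀πR²/d = 1.063×10^-10 F, so I_d = (1.063×10^-10)(3.84×10^8) = 0.04082 A.
Through an area πr² the displacement current is I_d·(πr²/πR²) = I_d (r/R)² = 0.0143 A.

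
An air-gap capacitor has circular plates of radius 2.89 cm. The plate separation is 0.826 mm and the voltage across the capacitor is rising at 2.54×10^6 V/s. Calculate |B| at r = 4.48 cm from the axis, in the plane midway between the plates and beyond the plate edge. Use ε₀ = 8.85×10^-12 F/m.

3.19×10^-10 T

dE/dt = (dV/dt)/d = 3.075×10^9 V/(m·s); I_d = ε₀(πR²)(dE/dt) = (8.85×10^-12)(2.624×10^-3)(3.075×10^9) = 7.141×10^-5 A.
Outside the plates the loop encloses all of I_d, so B·2πr = μ₀ I_d and B = 3.19×10^-10 T.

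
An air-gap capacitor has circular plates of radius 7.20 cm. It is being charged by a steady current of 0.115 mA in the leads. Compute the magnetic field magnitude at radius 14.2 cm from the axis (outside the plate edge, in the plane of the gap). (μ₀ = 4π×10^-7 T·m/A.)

1.62×10^-10 T

No conduction current crosses the gap, so I_d there equals the 1.15×10^-4 A in the leads.
For r ≥ R the full I_d is enclosed: B = μ₀ I_d/(2πr) = (4π×10^-7)(1.15×10^-4)/(2π·0.142) = 1.62×10^-10 T.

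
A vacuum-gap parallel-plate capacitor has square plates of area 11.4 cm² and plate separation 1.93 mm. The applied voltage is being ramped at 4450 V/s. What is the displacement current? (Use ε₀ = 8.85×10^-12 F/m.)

2.33×10^-8 A

The displacement current equals the charging current C dV/dt. With C = ε₀A/d = (8.85×10^-12)(1.14×10^-3)/(1.93×10^-3) = 5.227×10^-12 F, I_d = (5.227×10^-12)(4450) = 2.33×10^-8 A.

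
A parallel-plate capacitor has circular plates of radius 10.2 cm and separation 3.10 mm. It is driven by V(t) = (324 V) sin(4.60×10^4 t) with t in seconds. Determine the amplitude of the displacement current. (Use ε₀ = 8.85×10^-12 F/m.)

1.39×10^-3 A

(dE/dt)_max = V₀ω/d = 4.808×10^9 V/(m·s); ω = 4.60×10^4 rad/s.
I_d,max = ε₀ A (dE/dt)_max = (8.85×10^-12)(0.03269)(4.808×10^9) = 1.39×10^-3 A.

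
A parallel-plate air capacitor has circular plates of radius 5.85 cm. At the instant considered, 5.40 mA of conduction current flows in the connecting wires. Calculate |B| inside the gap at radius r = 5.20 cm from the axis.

1.64×10^-8 T

Between the plates the displacement current equals the wire current: I_d = 5.40 mA = 5.40×10^-3 A.
An Ampèrian loop of radius r encloses a fraction (r/R)² of I_d. Then B·2πr = μ₀ I_d (r/R)², giving B = μ₀ I_d r/(2πR²) = 1.64×10^-8 T.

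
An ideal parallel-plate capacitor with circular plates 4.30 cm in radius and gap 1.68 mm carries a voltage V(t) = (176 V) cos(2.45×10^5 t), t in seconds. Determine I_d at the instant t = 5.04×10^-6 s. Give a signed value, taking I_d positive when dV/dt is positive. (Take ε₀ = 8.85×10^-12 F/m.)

dV/dt = (176)(2.45×10^5)·−sin(1.2348) = -4.071×10^7 V/s.
I_d = C dV/dt with C = ε₀A/d = (8.85×10^-12)(5.809×10^-3)/(1.68×10^-3) = 3.060×10^-11 F, so I_d = (3.060×10^-11)(-4.071×10^7) = -1.25×10^-3 A.

-1.25×10^-3 A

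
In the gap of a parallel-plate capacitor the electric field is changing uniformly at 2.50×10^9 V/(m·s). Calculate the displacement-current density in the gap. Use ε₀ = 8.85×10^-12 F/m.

J_d = ε₀ ∂E/∂t, so J_d = 0.0221 A/m².

0.0221 A/m²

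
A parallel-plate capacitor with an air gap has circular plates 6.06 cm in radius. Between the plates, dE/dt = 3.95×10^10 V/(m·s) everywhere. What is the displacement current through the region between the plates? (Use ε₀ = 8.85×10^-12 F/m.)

I_d = ε₀ A (dE/dt) = (8.85×10^-12)(0.01154 m²)(3.95×10^10) = 4.03×10^-3 A.

4.03×10^-3 A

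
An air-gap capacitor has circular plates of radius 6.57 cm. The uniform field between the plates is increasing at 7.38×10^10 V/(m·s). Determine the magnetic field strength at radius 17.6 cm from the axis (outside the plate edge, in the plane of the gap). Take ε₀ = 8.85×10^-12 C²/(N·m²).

Through the whole plate area (πR² = 0.01356 m²), I_d = ε₀ πR² dE/dt = 8.856×10^-3 A.
For r ≥ R the full I_d is enclosed: B = μ₀ I_d/(2πr) = (4π×10^-7)(8.856×10^-3)/(2π·0.176) = 1.01×10^-8 T.

1.01×10^-8 T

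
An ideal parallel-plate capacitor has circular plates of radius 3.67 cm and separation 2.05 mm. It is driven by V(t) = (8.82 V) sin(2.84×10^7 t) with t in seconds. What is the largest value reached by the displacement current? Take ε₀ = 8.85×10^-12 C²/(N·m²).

4.58×10^-3 A

The displacement current equals the conduction current C dV/dt, which peaks at C V₀ ω.
With C = ε₀A/d = (8.85×10^-12)(4.231×10^-3)/(2.05×10^-3) = 1.827×10^-11 F and ω = 2.84×10^7 rad/s, I_d,max = (1.827×10^-11)(8.82)(2.84×10^7) = 4.58×10^-3 A.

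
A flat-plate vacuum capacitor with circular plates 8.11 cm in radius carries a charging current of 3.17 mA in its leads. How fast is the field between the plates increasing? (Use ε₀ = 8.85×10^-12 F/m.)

By continuity, I_d in the gap equals the 3.17 mA flowing in the wire.
Then dE/dt = I_d/(ε₀A) = 1.73×10^10 V/(m·s).

1.73×10^10 V/(m·s)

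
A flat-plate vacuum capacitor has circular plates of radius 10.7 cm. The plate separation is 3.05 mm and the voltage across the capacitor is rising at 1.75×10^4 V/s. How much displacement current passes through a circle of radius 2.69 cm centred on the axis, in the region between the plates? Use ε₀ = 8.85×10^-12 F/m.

1.15×10^-7 A

I_d = C dV/dt with C = ε₀πR²/d = 1.044×10^-10 F, so I_d = (1.044×10^-10)(1.75×10^4) = 1.827×10^-6 A.
Since J_d is uniform, the enclosed fraction is (r/R)² = 0.06320, giving I_d,enc = 1.15×10^-7 A.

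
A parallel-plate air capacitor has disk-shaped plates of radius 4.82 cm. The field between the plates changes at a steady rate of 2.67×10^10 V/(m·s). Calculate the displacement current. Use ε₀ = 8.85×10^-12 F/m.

I_d = ε₀ A (dE/dt) = (8.85×10^-12)(7.299×10^-3 m²)(2.67×10^10) = 1.72×10^-3 A.

1.72×10^-3 A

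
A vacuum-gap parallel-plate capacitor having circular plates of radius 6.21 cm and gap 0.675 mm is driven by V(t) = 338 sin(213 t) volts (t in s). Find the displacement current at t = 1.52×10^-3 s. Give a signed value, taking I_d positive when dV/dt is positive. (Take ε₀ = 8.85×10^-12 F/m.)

1.08×10^-5 A

dV/dt = (338)(213)·cos(0.32376) = 6.825×10^4 V/s.
I_d = C dV/dt with C = ε₀A/d = (8.85×10^-12)(0.01212)/(6.75×10^-4) = 1.589×10^-10 F, so I_d = (1.589×10^-10)(6.825×10^4) = 1.08×10^-5 A.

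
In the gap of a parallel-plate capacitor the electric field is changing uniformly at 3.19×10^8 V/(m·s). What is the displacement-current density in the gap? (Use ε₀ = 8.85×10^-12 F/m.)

J_d = ε₀ dE/dt = (8.85×10^-12)(3.19×10^8) = 2.82×10^-3 A/m².

2.82×10^-3 A/m²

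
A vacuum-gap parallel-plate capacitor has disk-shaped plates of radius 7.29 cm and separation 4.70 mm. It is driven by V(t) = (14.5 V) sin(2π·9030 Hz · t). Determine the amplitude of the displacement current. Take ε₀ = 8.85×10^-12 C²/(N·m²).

C = ε₀A/d = (8.85×10^-12)(0.01670)/(4.70×10^-3) = 3.145×10^-11 F; ω = 2πf = 5.674×10^4 rad/s.
I_d = C dV/dt, so |I_d|_max = C V₀ ω = (3.145×10^-11)(14.5)(5.674×10^4) = 2.59×10^-5 A.

2.59×10^-5 A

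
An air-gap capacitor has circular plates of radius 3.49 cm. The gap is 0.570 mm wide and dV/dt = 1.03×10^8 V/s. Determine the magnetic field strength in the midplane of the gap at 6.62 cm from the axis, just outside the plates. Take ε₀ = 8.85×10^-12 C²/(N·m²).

1.85×10^-8 T

With E = V/d, dE/dt = 1.807×10^11 V/(m·s) and πR² = 3.826×10^-3 m², giving I_d = ε₀ πR² dE/dt = 6.119×10^-3 A.
With r > R the enclosed displacement current is the full I_d; B = μ₀ I_d / (2πr) = 1.85×10^-8 T.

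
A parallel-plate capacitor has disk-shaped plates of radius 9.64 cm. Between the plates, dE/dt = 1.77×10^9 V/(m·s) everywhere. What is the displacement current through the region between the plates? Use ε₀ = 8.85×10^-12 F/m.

I_d = ε₀ A (dE/dt) = (8.85×10^-12)(0.02919 m²)(1.77×10^9) = 4.57×10^-4 A.

4.57×10^-4 A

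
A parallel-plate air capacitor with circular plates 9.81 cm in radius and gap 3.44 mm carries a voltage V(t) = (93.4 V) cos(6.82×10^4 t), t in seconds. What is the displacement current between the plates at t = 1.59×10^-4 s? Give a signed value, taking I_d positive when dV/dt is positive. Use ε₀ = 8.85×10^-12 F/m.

dV/dt = (93.4)(6.82×10^4)·−sin(10.8438) = 6.297×10^6 V/s.
I_d = C dV/dt with C = ε₀A/d = (8.85×10^-12)(0.03023)/(3.44×10^-3) = 7.777×10^-11 F, so I_d = (7.777×10^-11)(6.297×10^6) = 4.90×10^-4 A.

4.90×10^-4 A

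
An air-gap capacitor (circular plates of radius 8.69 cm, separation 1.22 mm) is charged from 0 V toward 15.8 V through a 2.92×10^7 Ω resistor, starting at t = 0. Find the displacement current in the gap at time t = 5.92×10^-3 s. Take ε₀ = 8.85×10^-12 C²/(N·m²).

1.67×10^-7 A

C = ε₀A/d = (8.85×10^-12)(0.02372)/(1.22×10^-3) = 1.721×10^-10 F and τ = RC = 5.025×10^-3 s. I_d in the gap equals the RC charging current.
I_d(t) = (V₀/R) e^(−t/τ) = 5.411×10^-7 · e^(−1.178) = 1.67×10^-7 A.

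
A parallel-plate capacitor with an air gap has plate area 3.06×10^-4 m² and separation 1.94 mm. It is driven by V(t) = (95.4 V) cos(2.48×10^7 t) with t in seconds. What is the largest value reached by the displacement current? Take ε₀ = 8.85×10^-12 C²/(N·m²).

3.30×10^-3 A

The displacement current equals the conduction current C dV/dt, which peaks at C V₀ ω.
With C = ε₀A/d = (8.85×10^-12)(3.06×10^-4)/(1.94×10^-3) = 1.396×10^-12 F and ω = 2.48×10^7 rad/s, I_d,max = (1.396×10^-12)(95.4)(2.48×10^7) = 3.30×10^-3 A.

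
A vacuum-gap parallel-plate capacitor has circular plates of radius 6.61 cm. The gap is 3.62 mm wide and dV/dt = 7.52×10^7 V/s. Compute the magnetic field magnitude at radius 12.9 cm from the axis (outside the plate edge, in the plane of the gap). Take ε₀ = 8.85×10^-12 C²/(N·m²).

3.91×10^-9 T

I_d = C dV/dt with C = ε₀πR²/d = 3.357×10^-11 F, so I_d = (3.357×10^-11)(7.52×10^7) = 2.524×10^-3 A.
For r ≥ R the full I_d is enclosed: B = μ₀ I_d/(2πr) = (4π×10^-7)(2.524×10^-3)/(2π·0.129) = 3.91×10^-9 T.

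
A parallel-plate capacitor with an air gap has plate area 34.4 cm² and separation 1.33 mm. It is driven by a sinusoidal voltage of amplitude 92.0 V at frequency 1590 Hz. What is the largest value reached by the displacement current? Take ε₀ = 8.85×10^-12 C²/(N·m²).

The displacement current equals the conduction current C dV/dt, which peaks at C V₀ ω.
With C = ε₀A/d = (8.85×10^-12)(3.44×10^-3)/(1.33×10^-3) = 2.289×10^-11 F and ω = 2πf = 9990 rad/s, I_d,max = (2.289×10^-11)(92.0)(9990) = 2.10×10^-5 A.

2.10×10^-5 A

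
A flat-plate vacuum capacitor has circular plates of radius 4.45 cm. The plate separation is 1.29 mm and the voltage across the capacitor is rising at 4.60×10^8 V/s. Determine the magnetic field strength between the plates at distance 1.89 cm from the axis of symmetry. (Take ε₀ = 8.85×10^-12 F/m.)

3.75×10^-8 T

I_d = C dV/dt with C = ε₀πR²/d = 4.268×10^-11 F, so I_d = (4.268×10^-11)(4.60×10^8) = 0.01963 A.
For r < R the Ampère–Maxwell law gives B(2πr) = μ₀ I_d (r²/R²), so B = μ₀ I_d r/(2πR²) = (4π×10^-7)(0.01963)(0.0189)/(2π·0.0445²) = 3.75×10^-8 T.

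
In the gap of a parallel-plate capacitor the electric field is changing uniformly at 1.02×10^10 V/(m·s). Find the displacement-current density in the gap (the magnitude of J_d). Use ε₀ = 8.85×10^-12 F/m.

The displacement-current density is ε₀ ∂E/∂t = (8.85×10^-12)(1.02×10^10) = 0.0903 A/m².

0.0903 A/m²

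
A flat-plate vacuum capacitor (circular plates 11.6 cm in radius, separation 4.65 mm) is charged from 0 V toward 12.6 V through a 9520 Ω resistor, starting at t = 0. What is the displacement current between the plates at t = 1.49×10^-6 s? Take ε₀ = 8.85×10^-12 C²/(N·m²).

1.89×10^-4 A

With C = ε₀A/d = (8.85×10^-12)(0.04227)/(4.65×10^-3) = 8.045×10^-11 F, the time constant is τ = RC = 7.659×10^-7 s, so t/τ = 1.945 and e^(−t/τ) = 0.1430.
I_d = I_cond = (V₀/R) e^(−t/τ) = (1.324×10^-3)(0.1430) = 1.89×10^-4 A.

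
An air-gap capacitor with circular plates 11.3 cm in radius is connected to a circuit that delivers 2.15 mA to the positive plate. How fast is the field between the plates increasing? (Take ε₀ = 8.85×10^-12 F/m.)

By continuity, I_d in the gap equals the 2.15 mA flowing in the wire.
Then dE/dt = I_d/(ε₀A) = 6.06×10^9 V/(m·s).

6.06×10^9 V/(m·s)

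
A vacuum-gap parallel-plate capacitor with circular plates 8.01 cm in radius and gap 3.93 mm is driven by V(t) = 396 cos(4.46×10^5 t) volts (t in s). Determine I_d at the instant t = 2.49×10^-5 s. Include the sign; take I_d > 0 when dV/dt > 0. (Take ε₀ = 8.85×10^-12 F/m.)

7.97×10^-3 A

dE/dt = (V₀ω/d)·−sin(ωt) with ωt = 11.1054 rad: (396)(4.46×10^5)(0.9940)/(3.93×10^-3) = 4.467×10^10 V/(m·s).
I_d = ε₀ A dE/dt = (8.85×10^-12)(0.02016)(4.467×10^10) = 7.97×10^-3 A.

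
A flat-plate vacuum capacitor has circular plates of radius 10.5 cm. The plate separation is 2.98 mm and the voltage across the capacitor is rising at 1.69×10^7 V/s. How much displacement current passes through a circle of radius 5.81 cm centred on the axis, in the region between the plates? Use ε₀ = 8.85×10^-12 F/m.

I_d = C dV/dt with C = ε₀πR²/d = 1.029×10^-10 F, so I_d = (1.029×10^-10)(1.69×10^7) = 1.739×10^-3 A.
Since J_d is uniform, the enclosed fraction is (r/R)² = 0.3062, giving I_d,enc = 5.32×10^-4 A.

5.32×10^-4 A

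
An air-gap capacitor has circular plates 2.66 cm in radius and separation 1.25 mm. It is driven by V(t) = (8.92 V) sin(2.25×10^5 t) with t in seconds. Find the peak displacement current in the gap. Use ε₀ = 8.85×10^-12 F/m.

3.16×10^-5 A

C = ε₀A/d = (8.85×10^-12)(2.223×10^-3)/(1.25×10^-3) = 1.574×10^-11 F; ω = 2.25×10^5 rad/s.
I_d = C dV/dt, so |I_d|_max = C V₀ ω = (1.574×10^-11)(8.92)(2.25×10^5) = 3.16×10^-5 A.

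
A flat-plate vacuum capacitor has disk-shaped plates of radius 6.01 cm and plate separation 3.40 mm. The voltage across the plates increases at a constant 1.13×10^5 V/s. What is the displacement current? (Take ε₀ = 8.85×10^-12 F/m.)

3.34×10^-6 A

The displacement current equals the charging current C dV/dt. With C = ε₀A/d = (8.85×10^-12)(0.01135)/(3.40×10^-3) = 2.954×10^-11 F, I_d = (2.954×10^-11)(1.13×10^5) = 3.34×10^-6 A.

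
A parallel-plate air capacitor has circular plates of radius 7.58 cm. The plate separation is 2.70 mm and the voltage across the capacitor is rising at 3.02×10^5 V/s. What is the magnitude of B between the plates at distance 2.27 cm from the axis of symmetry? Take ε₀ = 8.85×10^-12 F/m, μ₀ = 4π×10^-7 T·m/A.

I_d = C dV/dt with C = ε₀πR²/d = 5.916×10^-11 F, so I_d = (5.916×10^-11)(3.02×10^5) = 1.787×10^-5 A.
∮B·dl = μ₀ I_d,enc with I_d,enc = I_d r²/R² = 1.603×10^-6 A; so B = μ₀ I_d,enc/(2πr) = 1.41×10^-11 T.

1.41×10^-11 T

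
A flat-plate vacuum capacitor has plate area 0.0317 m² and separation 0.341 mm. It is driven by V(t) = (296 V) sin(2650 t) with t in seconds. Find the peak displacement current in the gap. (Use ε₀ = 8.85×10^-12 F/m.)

6.45×10^-4 A

(dE/dt)_max = V₀ω/d = 2.300×10^9 V/(m·s); ω = 2650 rad/s.
I_d,max = ε₀ A (dE/dt)_max = (8.85×10^-12)(0.0317)(2.300×10^9) = 6.45×10^-4 A.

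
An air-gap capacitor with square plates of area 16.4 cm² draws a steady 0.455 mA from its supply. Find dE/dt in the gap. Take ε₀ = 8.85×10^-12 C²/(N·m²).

The displacement current between the plates equals the conduction current, I_d = 0.455 mA.
Inverting I_d = ε₀ A dE/dt gives dE/dt = 4.55×10^-4 / (8.85×10^-12 · 1.64×10^-3) = 3.13×10^10 V/(m·s).

3.13×10^10 V/(m·s)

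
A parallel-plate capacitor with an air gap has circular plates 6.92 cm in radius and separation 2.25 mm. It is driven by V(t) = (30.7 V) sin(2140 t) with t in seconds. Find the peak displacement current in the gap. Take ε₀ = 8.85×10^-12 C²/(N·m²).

3.89×10^-6 A

(dE/dt)_max = V₀ω/d = 2.920×10^7 V/(m·s); ω = 2140 rad/s.
I_d,max = ε₀ A (dE/dt)_max = (8.85×10^-12)(0.01504)(2.920×10^7) = 3.89×10^-6 A.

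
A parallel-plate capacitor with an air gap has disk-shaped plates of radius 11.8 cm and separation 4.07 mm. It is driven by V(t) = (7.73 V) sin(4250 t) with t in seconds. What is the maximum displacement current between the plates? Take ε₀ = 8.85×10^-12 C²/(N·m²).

3.12×10^-6 A

C = ε₀A/d = (8.85×10^-12)(0.04374)/(4.07×10^-3) = 9.511×10^-11 F; ω = 4250 rad/s.
I_d = C dV/dt, so |I_d|_max = C V₀ ω = (9.511×10^-11)(7.73)(4250) = 3.12×10^-6 A.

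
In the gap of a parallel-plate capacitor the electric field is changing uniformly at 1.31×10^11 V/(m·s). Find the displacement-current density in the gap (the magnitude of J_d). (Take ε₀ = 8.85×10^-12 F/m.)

The displacement-current density is ε₀ ∂E/∂t = (8.85×10^-12)(1.31×10^11) = 1.16 A/m².

1.16 A/m²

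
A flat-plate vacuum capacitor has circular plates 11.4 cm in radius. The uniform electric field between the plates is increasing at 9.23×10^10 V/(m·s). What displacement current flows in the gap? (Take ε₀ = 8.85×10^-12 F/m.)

0.0334 A

The displacement current is ε₀ times dΦ_E/dt = ε₀ A dE/dt = (8.85×10^-12)(0.04083)(9.23×10^10) = 0.0334 A.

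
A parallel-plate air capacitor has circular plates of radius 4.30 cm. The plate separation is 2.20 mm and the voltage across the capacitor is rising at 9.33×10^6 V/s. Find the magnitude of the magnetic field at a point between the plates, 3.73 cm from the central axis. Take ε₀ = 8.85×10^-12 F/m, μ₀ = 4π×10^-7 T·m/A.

I_d = C dV/dt with C = ε₀πR²/d = 2.337×10^-11 F, so I_d = (2.337×10^-11)(9.33×10^6) = 2.180×10^-4 A.
For r < R the Ampère–Maxwell law gives B(2πr) = μ₀ I_d (r²/R²), so B = μ₀ I_d r/(2πR²) = (4π×10^-7)(2.180×10^-4)(0.0373)/(2π·0.0430²) = 8.80×10^-10 T.

8.80×10^-10 T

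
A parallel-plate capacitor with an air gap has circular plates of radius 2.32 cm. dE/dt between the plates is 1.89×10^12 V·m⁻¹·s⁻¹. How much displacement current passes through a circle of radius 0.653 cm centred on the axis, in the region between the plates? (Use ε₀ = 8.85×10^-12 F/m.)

Total displacement current: I_d = ε₀(πR²)(dE/dt) = (8.85×10^-12)(1.691×10^-3)(1.89×10^12) = 0.02828 A.
The field is uniform, so I_d,enc = I_d (r/R)² = (0.02828)(0.653/2.32)² = 2.24×10^-3 A.

2.24×10^-3 A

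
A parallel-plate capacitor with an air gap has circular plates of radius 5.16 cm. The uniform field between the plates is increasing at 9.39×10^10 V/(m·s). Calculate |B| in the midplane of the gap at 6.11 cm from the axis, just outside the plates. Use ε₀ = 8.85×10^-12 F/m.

2.28×10^-8 T

Total displacement current: I_d = ε₀(πR²)(dE/dt) = (8.85×10^-12)(8.365×10^-3)(9.39×10^10) = 6.951×10^-3 A.
With r > R the enclosed displacement current is the full I_d; B = μ₀ I_d / (2πr) = 2.28×10^-8 T.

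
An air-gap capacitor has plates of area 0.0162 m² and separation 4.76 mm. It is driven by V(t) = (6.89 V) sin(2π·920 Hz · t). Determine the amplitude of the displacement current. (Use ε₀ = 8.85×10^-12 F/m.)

(dE/dt)_max = V₀ω/d = 8.368×10^6 V/(m·s); ω = 2πf = 5781 rad/s.
I_d,max = ε₀ A (dE/dt)_max = (8.85×10^-12)(0.0162)(8.368×10^6) = 1.20×10^-6 A.

1.20×10^-6 A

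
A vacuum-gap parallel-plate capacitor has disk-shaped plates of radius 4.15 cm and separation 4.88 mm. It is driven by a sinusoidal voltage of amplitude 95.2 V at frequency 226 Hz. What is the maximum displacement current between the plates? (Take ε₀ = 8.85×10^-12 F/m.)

1.33×10^-6 A

C = ε₀A/d = (8.85×10^-12)(5.411×10^-3)/(4.88×10^-3) = 9.813×10^-12 F; ω = 2πf = 1420 rad/s.
I_d = C dV/dt, so |I_d|_max = C V₀ ω = (9.813×10^-12)(95.2)(1420) = 1.33×10^-6 A.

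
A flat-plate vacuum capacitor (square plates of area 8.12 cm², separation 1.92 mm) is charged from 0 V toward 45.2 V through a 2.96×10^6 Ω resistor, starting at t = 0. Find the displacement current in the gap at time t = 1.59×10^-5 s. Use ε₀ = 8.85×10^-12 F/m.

With C = ε₀A/d = (8.85×10^-12)(8.12×10^-4)/(1.92×10^-3) = 3.743×10^-12 F, the time constant is τ = RC = 1.108×10^-5 s, so t/τ = 1.435 and e^(−t/τ) = 0.2381.
I_d = I_cond = (V₀/R) e^(−t/τ) = (1.527×10^-5)(0.2381) = 3.64×10^-6 A.

3.64×10^-6 A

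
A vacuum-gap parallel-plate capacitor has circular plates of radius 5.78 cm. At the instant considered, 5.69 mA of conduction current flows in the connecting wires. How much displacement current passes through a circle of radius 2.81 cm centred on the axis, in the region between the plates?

Between the plates the displacement current equals the wire current: I_d = 5.69 mA = 5.69×10^-3 A.
The field is uniform, so I_d,enc = I_d (r/R)² = (5.69×10^-3)(2.81/5.78)² = 1.34×10^-3 A.

1.34×10^-3 A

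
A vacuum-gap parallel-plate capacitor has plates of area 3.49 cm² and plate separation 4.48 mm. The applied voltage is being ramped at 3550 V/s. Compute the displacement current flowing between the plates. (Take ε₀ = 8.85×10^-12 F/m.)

C = ε₀A/d = (8.85×10^-12)(3.49×10^-4)/(4.48×10^-3) = 6.894×10^-13 F.
I_d = C dV/dt = (6.894×10^-13)(3550) = 2.45×10^-9 A.

2.45×10^-9 A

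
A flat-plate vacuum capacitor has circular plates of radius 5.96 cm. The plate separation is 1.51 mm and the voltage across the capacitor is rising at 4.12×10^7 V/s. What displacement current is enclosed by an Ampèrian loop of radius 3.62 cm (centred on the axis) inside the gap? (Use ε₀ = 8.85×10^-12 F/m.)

9.94×10^-4 A

dE/dt = (dV/dt)/d = 2.728×10^10 V/(m·s); I_d = ε₀(πR²)(dE/dt) = (8.85×10^-12)(0.01116)(2.728×10^10) = 2.694×10^-3 A.
Through an area πr² the displacement current is I_d·(πr²/πR²) = I_d (r/R)² = 9.94×10^-4 A.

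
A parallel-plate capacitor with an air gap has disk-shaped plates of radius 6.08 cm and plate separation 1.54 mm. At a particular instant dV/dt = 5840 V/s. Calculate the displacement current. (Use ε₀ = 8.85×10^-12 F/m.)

3.90×10^-7 A

The displacement current equals the charging current C dV/dt. With C = ε₀A/d = (8.85×10^-12)(0.01161)/(1.54×10^-3) = 6.672×10^-11 F, I_d = (6.672×10^-11)(5840) = 3.90×10^-7 A.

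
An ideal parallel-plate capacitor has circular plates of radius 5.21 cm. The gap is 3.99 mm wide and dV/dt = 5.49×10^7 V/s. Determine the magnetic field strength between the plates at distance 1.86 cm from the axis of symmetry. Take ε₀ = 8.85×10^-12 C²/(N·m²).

I_d = C dV/dt with C = ε₀πR²/d = 1.892×10^-11 F, so I_d = (1.892×10^-11)(5.49×10^7) = 1.039×10^-3 A.
An Ampèrian loop of radius r encloses a fraction (r/R)² of I_d. Then B·2πr = μ₀ I_d (r/R)², giving B = μ₀ I_d r/(2πR²) = 1.42×10^-9 T.

1.42×10^-9 T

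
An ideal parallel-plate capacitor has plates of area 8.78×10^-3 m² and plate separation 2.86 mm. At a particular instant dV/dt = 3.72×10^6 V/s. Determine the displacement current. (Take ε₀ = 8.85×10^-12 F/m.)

C = ε₀A/d = (8.85×10^-12)(8.78×10^-3)/(2.86×10^-3) = 2.717×10^-11 F.
I_d = C dV/dt = (2.717×10^-11)(3.72×10^6) = 1.01×10^-4 A.

1.01×10^-4 A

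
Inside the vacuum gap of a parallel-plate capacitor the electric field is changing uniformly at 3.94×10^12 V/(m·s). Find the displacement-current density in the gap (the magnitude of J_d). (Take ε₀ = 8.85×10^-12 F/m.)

J_d = ε₀ dE/dt = (8.85×10^-12)(3.94×10^12) = 34.9 A/m².

34.9 A/m²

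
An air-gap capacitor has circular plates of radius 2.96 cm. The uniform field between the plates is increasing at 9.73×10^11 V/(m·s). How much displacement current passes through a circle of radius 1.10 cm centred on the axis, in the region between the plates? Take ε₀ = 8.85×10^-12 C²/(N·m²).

Through the whole plate area (πR² = 2.753×10^-3 m²), I_d = ε₀ πR² dE/dt = 0.02371 A.
Since J_d is uniform, the enclosed fraction is (r/R)² = 0.1381, giving I_d,enc = 3.27×10^-3 A.

3.27×10^-3 A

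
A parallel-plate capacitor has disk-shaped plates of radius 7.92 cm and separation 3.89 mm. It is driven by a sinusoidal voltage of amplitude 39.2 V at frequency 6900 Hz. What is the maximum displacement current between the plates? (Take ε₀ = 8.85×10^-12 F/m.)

The displacement current equals the conduction current C dV/dt, which peaks at C V₀ ω.
With C = ε₀A/d = (8.85×10^-12)(0.01971)/(3.89×10^-3) = 4.484×10^-11 F and ω = 2πf = 4.335×10^4 rad/s, I_d,max = (4.484×10^-11)(39.2)(4.335×10^4) = 7.62×10^-5 A.

7.62×10^-5 A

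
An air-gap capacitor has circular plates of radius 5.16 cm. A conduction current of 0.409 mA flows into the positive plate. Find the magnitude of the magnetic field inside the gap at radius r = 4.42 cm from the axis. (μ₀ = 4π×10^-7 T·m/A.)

By continuity the displacement current in the gap matches the conduction current: I_d = 4.09×10^-4 A.
An Ampèrian loop of radius r encloses a fraction (r/R)² of I_d. Then B·2πr = μ₀ I_d (r/R)², giving B = μ₀ I_d r/(2πR²) = 1.36×10^-9 T.

1.36×10^-9 T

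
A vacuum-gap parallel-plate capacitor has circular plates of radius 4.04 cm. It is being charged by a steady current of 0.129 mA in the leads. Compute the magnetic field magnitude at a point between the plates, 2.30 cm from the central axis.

3.64×10^-10 T

Between the plates the displacement current equals the wire current: I_d = 0.129 mA = 1.29×10^-4 A.
For r < R the Ampère–Maxwell law gives B(2πr) = μ₀ I_d (r²/R²), so B = μ₀ I_d r/(2πR²) = (4π×10^-7)(1.29×10^-4)(0.0230)/(2π·0.0404²) = 3.64×10^-10 T.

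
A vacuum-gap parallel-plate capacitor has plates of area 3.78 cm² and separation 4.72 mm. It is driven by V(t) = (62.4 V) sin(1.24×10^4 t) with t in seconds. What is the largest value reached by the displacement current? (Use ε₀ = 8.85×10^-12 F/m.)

5.48×10^-7 A

C = ε₀A/d = (8.85×10^-12)(3.78×10^-4)/(4.72×10^-3) = 7.088×10^-13 F; ω = 1.24×10^4 rad/s.
I_d = C dV/dt, so |I_d|_max = C V₀ ω = (7.088×10^-13)(62.4)(1.24×10^4) = 5.48×10^-7 A.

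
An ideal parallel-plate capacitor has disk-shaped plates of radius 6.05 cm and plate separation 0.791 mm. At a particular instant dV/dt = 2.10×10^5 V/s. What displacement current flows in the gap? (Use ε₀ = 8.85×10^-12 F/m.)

2.70×10^-5 A

E = V/d so dE/dt = (dV/dt)/d = 2.655×10^8 V/(m·s), and I_d = ε₀ A dE/dt = (8.85×10^-12)(0.01150)(2.655×10^8) = 2.70×10^-5 A.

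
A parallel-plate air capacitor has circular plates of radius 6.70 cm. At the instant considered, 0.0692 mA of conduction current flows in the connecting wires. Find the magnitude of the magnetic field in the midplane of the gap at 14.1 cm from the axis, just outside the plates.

9.82×10^-11 T

Between the plates the displacement current equals the wire current: I_d = 0.0692 mA = 6.92×10^-5 A.
For r ≥ R the full I_d is enclosed: B = μ₀ I_d/(2πr) = (4π×10^-7)(6.92×10^-5)/(2π·0.141) = 9.82×10^-11 T.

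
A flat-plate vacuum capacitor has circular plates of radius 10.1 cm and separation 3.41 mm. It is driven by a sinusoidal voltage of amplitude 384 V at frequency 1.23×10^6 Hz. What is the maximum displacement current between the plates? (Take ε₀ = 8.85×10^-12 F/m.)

C = ε₀A/d = (8.85×10^-12)(0.03205)/(3.41×10^-3) = 8.318×10^-11 F; ω = 2πf = 7.728×10^6 rad/s.
I_d = C dV/dt, so |I_d|_max = C V₀ ω = (8.318×10^-11)(384)(7.728×10^6) = 0.247 A.

0.247 A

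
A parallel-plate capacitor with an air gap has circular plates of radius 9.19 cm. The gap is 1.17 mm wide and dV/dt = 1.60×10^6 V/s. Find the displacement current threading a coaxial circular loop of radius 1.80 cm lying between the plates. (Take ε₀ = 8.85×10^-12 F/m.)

1.23×10^-5 A

I_d = C dV/dt with C = ε₀πR²/d = 2.007×10^-10 F, so I_d = (2.007×10^-10)(1.60×10^6) = 3.211×10^-4 A.
Since J_d is uniform, the enclosed fraction is (r/R)² = 0.03836, giving I_d,enc = 1.23×10^-5 A.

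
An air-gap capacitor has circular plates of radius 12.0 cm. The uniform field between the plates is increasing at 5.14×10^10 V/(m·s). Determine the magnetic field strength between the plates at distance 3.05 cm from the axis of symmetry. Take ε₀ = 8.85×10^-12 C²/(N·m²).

8.72×10^-9 T

I_d = ε₀ dΦ_E/dt = ε₀ πR² (dE/dt) = (8.85×10^-12)(0.04524)(5.14×10^10) = 0.02058 A through the full plate area.
An Ampèrian loop of radius r encloses a fraction (r/R)² of I_d. Then B·2πr = μ₀ I_d (r/R)², giving B = μ₀ I_d r/(2πR²) = 8.72×10^-9 T.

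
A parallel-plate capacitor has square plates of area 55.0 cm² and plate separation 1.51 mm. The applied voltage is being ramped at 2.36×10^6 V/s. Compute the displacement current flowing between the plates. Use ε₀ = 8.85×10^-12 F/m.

The displacement current equals the charging current C dV/dt. With C = ε₀A/d = (8.85×10^-12)(5.50×10^-3)/(1.51×10^-3) = 3.224×10^-11 F, I_d = (3.224×10^-11)(2.36×10^6) = 7.61×10^-5 A.

7.61×10^-5 A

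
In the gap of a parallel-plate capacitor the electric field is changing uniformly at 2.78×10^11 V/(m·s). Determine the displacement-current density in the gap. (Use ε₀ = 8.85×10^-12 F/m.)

2.46 A/m²

J_d = ε₀ ∂E/∂t, so J_d = 2.46 A/m².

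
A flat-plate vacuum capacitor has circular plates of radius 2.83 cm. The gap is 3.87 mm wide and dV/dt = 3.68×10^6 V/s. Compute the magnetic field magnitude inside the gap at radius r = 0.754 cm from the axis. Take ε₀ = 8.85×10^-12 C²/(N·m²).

With E = V/d, dE/dt = 9.509×10^8 V/(m·s) and πR² = 2.516×10^-3 m², giving I_d = ε₀ πR² dE/dt = 2.117×10^-5 A.
∮B·dl = μ₀ I_d,enc with I_d,enc = I_d r²/R² = 1.503×10^-6 A; so B = μ₀ I_d,enc/(2πr) = 3.99×10^-11 T.

3.99×10^-11 T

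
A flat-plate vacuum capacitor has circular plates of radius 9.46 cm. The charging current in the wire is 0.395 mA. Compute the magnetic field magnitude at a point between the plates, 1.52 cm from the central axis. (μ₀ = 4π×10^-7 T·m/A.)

1.34×10^-10 T

By continuity the displacement current in the gap matches the conduction current: I_d = 3.95×10^-4 A.
For r < R the Ampère–Maxwell law gives B(2πr) = μ₀ I_d (r²/R²), so B = μ₀ I_d r/(2πR²) = (4π×10^-7)(3.95×10^-4)(0.0152)/(2π·0.0946²) = 1.34×10^-10 T.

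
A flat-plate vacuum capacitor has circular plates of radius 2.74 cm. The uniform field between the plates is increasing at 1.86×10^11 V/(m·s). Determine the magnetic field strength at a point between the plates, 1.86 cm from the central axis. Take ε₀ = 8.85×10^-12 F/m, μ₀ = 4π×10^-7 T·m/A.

1.92×10^-8 T

Through the whole plate area (πR² = 2.359×10^-3 m²), I_d = ε₀ πR² dE/dt = 3.883×10^-3 A.
∮B·dl = μ₀ I_d,enc with I_d,enc = I_d r²/R² = 1.789×10^-3 A; so B = μ₀ I_d,enc/(2πr) = 1.92×10^-8 T.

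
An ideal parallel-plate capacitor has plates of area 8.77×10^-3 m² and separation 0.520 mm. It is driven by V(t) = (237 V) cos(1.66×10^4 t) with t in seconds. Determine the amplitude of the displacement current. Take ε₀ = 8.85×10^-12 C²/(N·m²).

(dE/dt)_max = V₀ω/d = 7.566×10^9 V/(m·s); ω = 1.66×10^4 rad/s.
I_d,max = ε₀ A (dE/dt)_max = (8.85×10^-12)(8.77×10^-3)(7.566×10^9) = 5.87×10^-4 A.

5.87×10^-4 A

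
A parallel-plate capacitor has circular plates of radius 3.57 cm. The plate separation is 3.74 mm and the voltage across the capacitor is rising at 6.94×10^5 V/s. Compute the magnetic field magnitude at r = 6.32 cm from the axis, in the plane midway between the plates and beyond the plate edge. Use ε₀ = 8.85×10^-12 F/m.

2.08×10^-11 T

dE/dt = (dV/dt)/d = 1.856×10^8 V/(m·s); I_d = ε₀(πR²)(dE/dt) = (8.85×10^-12)(4.004×10^-3)(1.856×10^8) = 6.577×10^-6 A.
With r > R the enclosed displacement current is the full I_d; B = μ₀ I_d / (2πr) = 2.08×10^-11 T.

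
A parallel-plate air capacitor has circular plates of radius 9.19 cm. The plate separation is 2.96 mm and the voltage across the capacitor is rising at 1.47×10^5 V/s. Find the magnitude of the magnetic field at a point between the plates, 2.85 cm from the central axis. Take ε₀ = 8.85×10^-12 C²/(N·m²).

7.87×10^-12 T

dE/dt = (dV/dt)/d = 4.966×10^7 V/(m·s); I_d = ε₀(πR²)(dE/dt) = (8.85×10^-12)(0.02653)(4.966×10^7) = 1.166×10^-5 A.
∮B·dl = μ₀ I_d,enc with I_d,enc = I_d r²/R² = 1.121×10^-6 A; so B = μ₀ I_d,enc/(2πr) = 7.87×10^-12 T.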